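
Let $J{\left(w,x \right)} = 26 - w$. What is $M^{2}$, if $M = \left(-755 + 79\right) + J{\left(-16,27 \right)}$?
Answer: $401956$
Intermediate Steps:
$M = -634$ ($M = \left(-755 + 79\right) + \left(26 - -16\right) = -676 + \left(26 + 16\right) = -676 + 42 = -634$)
$M^{2} = \left(-634\right)^{2} = 401956$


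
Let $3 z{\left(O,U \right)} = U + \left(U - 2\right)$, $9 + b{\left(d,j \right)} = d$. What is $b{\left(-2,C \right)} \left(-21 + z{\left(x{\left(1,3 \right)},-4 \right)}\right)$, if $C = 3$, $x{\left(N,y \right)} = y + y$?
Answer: $\frac{803}{3} \approx 267.67$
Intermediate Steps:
$x{\left(N,y \right)} = 2 y$
$b{\left(d,j \right)} = -9 + d$
$z{\left(O,U \right)} = - \frac{2}{3} + \frac{2 U}{3}$ ($z{\left(O,U \right)} = \frac{U + \left(U - 2\right)}{3} = \frac{U + \left(-2 + U\right)}{3} = \frac{-2 + 2 U}{3} = - \frac{2}{3} + \frac{2 U}{3}$)
$b{\left(-2,C \right)} \left(-21 + z{\left(x{\left(1,3 \right)},-4 \right)}\right) = \left(-9 - 2\right) \left(-21 + \left(- \frac{2}{3} + \frac{2}{3} \left(-4\right)\right)\right) = - 11 \left(-21 - \frac{10}{3}\right) = \left(-11\right) \left(- \frac{73}{3}\right) = \frac{803}{3}$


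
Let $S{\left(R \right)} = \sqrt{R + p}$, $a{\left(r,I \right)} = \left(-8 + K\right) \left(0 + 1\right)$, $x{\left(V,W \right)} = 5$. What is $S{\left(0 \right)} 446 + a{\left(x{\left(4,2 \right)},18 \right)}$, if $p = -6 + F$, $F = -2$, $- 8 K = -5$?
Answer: $- \frac{59}{8} + 892 i \sqrt{2} \approx -7.375 + 1261.5 i$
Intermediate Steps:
$K = \frac{5}{8}$ ($K = \left(- \frac{1}{8}\right) \left(-5\right) = \frac{5}{8} \approx 0.625$)
$a{\left(r,I \right)} = - \frac{59}{8}$ ($a{\left(r,I \right)} = \left(-8 + \frac{5}{8}\right) \left(0 + 1\right) = \left(- \frac{59}{8}\right) 1 = - \frac{59}{8}$)
$p = -8$ ($p = -6 - 2 = -8$)
$S{\left(R \right)} = \sqrt{-8 + R}$ ($S{\left(R \right)} = \sqrt{R - 8} = \sqrt{-8 + R}$)
$S{\left(0 \right)} 446 + a{\left(x{\left(4,2 \right)},18 \right)} = \sqrt{-8 + 0} \cdot 446 - \frac{59}{8} = \sqrt{-8} \cdot 446 - \frac{59}{8} = 2 i \sqrt{2} \cdot 446 - \frac{59}{8} = 892 i \sqrt{2} - \frac{59}{8} = - \frac{59}{8} + 892 i \sqrt{2}$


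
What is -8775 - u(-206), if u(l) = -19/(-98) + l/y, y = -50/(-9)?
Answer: -21408379/2450 ≈ -8738.1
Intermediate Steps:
y = 50/9 (y = -50*(-⅑) = 50/9 ≈ 5.5556)
u(l) = 19/98 + 9*l/50 (u(l) = -19/(-98) + l/(50/9) = -19*(-1/98) + l*(9/50) = 19/98 + 9*l/50)
-8775 - u(-206) = -8775 - (19/98 + (9/50)*(-206)) = -8775 - (19/98 - 927/25) = -8775 - 1*(-90371/2450) = -8775 + 90371/2450 = -21408379/2450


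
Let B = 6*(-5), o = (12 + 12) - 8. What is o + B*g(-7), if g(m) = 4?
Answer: -104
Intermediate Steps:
o = 16 (o = 24 - 8 = 16)
B = -30
o + B*g(-7) = 16 - 30*4 = 16 - 120 = -104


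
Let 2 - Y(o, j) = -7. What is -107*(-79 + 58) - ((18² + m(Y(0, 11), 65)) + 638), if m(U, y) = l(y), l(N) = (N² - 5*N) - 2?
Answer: -2613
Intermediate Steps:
l(N) = -2 + N² - 5*N
Y(o, j) = 9 (Y(o, j) = 2 - 1*(-7) = 2 + 7 = 9)
m(U, y) = -2 + y² - 5*y
-107*(-79 + 58) - ((18² + m(Y(0, 11), 65)) + 638) = -107*(-79 + 58) - ((18² + (-2 + 65² - 5*65)) + 638) = -107*(-21) - ((324 + (-2 + 4225 - 325)) + 638) = 2247 - ((324 + 3898) + 638) = 2247 - (4222 + 638) = 2247 - 1*4860 = 2247 - 4860 = -2613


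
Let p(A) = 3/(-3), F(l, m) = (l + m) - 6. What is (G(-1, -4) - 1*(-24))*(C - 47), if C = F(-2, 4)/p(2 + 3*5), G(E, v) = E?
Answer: -989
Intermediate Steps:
F(l, m) = -6 + l + m
p(A) = -1 (p(A) = 3*(-1/3) = -1)
C = 4 (C = (-6 - 2 + 4)/(-1) = -4*(-1) = 4)
(G(-1, -4) - 1*(-24))*(C - 47) = (-1 - 1*(-24))*(4 - 47) = (-1 + 24)*(-43) = 23*(-43) = -989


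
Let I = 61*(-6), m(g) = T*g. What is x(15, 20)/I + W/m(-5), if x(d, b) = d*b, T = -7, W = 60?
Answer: 382/427 ≈ 0.89461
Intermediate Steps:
m(g) = -7*g
x(d, b) = b*d
I = -366
x(15, 20)/I + W/m(-5) = (20*15)/(-366) + 60/((-7*(-5))) = 300*(-1/366) + 60/35 = -50/61 + 60*(1/35) = -50/61 + 12/7 = 382/427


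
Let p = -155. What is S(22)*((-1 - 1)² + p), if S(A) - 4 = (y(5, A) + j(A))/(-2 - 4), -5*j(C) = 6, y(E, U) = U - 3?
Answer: -4681/30 ≈ -156.03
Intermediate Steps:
y(E, U) = -3 + U
j(C) = -6/5 (j(C) = -⅕*6 = -6/5)
S(A) = 47/10 - A/6 (S(A) = 4 + ((-3 + A) - 6/5)/(-2 - 4) = 4 + (-21/5 + A)/(-6) = 4 + (-21/5 + A)*(-⅙) = 4 + (7/10 - A/6) = 47/10 - A/6)
S(22)*((-1 - 1)² + p) = (47/10 - ⅙*22)*((-1 - 1)² - 155) = (47/10 - 11/3)*((-2)² - 155) = 31*(4 - 155)/30 = (31/30)*(-151) = -4681/30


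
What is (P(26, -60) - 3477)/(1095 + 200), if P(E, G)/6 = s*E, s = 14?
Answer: -1293/1295 ≈ -0.99846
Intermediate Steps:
P(E, G) = 84*E (P(E, G) = 6*(14*E) = 84*E)
(P(26, -60) - 3477)/(1095 + 200) = (84*26 - 3477)/(1095 + 200) = (2184 - 3477)/1295 = -1293*1/1295 = -1293/1295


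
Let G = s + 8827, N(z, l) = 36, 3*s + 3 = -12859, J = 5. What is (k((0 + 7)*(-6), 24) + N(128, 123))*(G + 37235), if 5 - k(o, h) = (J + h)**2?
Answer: -100259200/3 ≈ -3.3420e+7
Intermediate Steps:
s = -12862/3 (s = -1 + (1/3)*(-12859) = -1 - 12859/3 = -12862/3 ≈ -4287.3)
k(o, h) = 5 - (5 + h)**2
G = 13619/3 (G = -12862/3 + 8827 = 13619/3 ≈ 4539.7)
(k((0 + 7)*(-6), 24) + N(128, 123))*(G + 37235) = ((5 - (5 + 24)**2) + 36)*(13619/3 + 37235) = ((5 - 1*29**2) + 36)*(125324/3) = ((5 - 1*841) + 36)*(125324/3) = ((5 - 841) + 36)*(125324/3) = (-836 + 36)*(125324/3) = -800*125324/3 = -100259200/3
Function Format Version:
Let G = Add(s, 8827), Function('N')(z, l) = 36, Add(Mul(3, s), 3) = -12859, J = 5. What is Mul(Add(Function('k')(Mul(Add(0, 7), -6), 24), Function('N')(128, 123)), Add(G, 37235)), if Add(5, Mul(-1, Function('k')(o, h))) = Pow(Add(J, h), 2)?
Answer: Rational(-100259200, 3) ≈ -3.3420e+7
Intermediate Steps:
s = Rational(-12862, 3) (s = Add(-1, Mul(Rational(1, 3), -12859)) = Add(-1, Rational(-12859, 3)) = Rational(-12862, 3) ≈ -4287.3)
Function('k')(o, h) = Add(5, Mul(-1, Pow(Add(5, h), 2)))
G = Rational(13619, 3) (G = Add(Rational(-12862, 3), 8827) = Rational(13619, 3) ≈ 4539.7)
Mul(Add(Function('k')(Mul(Add(0, 7), -6), 24), Function('N')(128, 123)), Add(G, 37235)) = Mul(Add(Add(5, Mul(-1, Pow(Add(5, 24), 2))), 36), Add(Rational(13619, 3), 37235)) = Mul(Add(Add(5, Mul(-1, Pow(29, 2))), 36), Rational(125324, 3)) = Mul(Add(Add(5, Mul(-1, 841)), 36), Rational(125324, 3)) = Mul(Add(Add(5, -841), 36), Rational(125324, 3)) = Mul(Add(-836, 36), Rational(125324, 3)) = Mul(-800, Rational(125324, 3)) = Rational(-100259200, 3)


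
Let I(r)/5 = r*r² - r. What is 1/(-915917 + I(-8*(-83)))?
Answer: 1/1462855483 ≈ 6.8359e-10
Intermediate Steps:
I(r) = -5*r + 5*r³ (I(r) = 5*(r*r² - r) = 5*(r³ - r) = -5*r + 5*r³)
1/(-915917 + I(-8*(-83))) = 1/(-915917 + 5*(-8*(-83))*(-1 + (-8*(-83))²)) = 1/(-915917 + 5*664*(-1 + 664²)) = 1/(-915917 + 5*664*(-1 + 440896)) = 1/(-915917 + 5*664*440895) = 1/(-915917 + 1463771400) = 1/1462855483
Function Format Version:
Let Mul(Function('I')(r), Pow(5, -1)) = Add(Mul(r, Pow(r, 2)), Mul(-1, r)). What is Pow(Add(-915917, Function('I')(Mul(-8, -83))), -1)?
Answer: Rational(1, 1462855483) ≈ 6.8359e-10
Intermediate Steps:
Function('I')(r) = Add(Mul(-5, r), Mul(5, Pow(r, 3))) (Function('I')(r) = Mul(5, Add(Mul(r, Pow(r, 2)), Mul(-1, r))) = Mul(5, Add(Pow(r, 3), Mul(-1, r))) = Add(Mul(-5, r), Mul(5, Pow(r, 3))))
Pow(Add(-915917, Function('I')(Mul(-8, -83))), -1) = Pow(Add(-915917, Mul(5, Mul(-8, -83), Add(-1, Pow(Mul(-8, -83), 2)))), -1) = Pow(Add(-915917, Mul(5, 664, Add(-1, Pow(664, 2)))), -1) = Pow(Add(-915917, Mul(5, 664, Add(-1, 440896))), -1) = Pow(Add(-915917, Mul(5, 664, 440895)), -1) = Pow(Add(-915917, 1463771400), -1) = Pow(1462855483, -1) = Rational(1, 1462855483)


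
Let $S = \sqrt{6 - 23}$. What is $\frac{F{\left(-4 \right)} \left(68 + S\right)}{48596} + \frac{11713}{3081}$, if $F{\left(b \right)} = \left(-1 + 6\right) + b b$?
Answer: $\frac{11030858}{2879313} + \frac{21 i \sqrt{17}}{48596} \approx 3.8311 + 0.0017817 i$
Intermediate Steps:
$F{\left(b \right)} = 5 + b^{2}$
$S = i \sqrt{17}$ ($S = \sqrt{-17} = i \sqrt{17} \approx 4.1231 i$)
$\frac{F{\left(-4 \right)} \left(68 + S\right)}{48596} + \frac{11713}{3081} = \frac{\left(5 + \left(-4\right)^{2}\right) \left(68 + i \sqrt{17}\right)}{48596} + \frac{11713}{3081} = \left(5 + 16\right) \left(68 + i \sqrt{17}\right) \frac{1}{48596} + 11713 \cdot \frac{1}{3081} = 21 \left(68 + i \sqrt{17}\right) \frac{1}{48596} + \frac{901}{237} = \left(1428 + 21 i \sqrt{17}\right) \frac{1}{48596} + \frac{901}{237} = \left(\frac{357}{12149} + \frac{21 i \sqrt{17}}{48596}\right) + \frac{901}{237} = \frac{11030858}{2879313} + \frac{21 i \sqrt{17}}{48596}$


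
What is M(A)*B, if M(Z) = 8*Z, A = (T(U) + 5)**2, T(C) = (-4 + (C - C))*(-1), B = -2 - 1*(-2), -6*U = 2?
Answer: 0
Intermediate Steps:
U = -1/3 (U = -1/6*2 = -1/3 ≈ -0.33333)
B = 0 (B = -2 + 2 = 0)
T(C) = 4 (T(C) = (-4 + 0)*(-1) = -4*(-1) = 4)
A = 81 (A = (4 + 5)**2 = 9**2 = 81)
M(A)*B = (8*81)*0 = 648*0 = 0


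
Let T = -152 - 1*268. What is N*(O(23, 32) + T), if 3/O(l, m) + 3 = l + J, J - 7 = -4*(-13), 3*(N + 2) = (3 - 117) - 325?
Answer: 4921255/79 ≈ 62294.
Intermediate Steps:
N = -445/3 (N = -2 + ((3 - 117) - 325)/3 = -2 + (-114 - 325)/3 = -2 + (1/3)*(-439) = -2 - 439/3 = -445/3 ≈ -148.33)
J = 59 (J = 7 - 4*(-13) = 7 + 52 = 59)
O(l, m) = 3/(56 + l) (O(l, m) = 3/(-3 + (l + 59)) = 3/(-3 + (59 + l)) = 3/(56 + l))
T = -420 (T = -152 - 268 = -420)
N*(O(23, 32) + T) = -445*(3/(56 + 23) - 420)/3 = -445*(3/79 - 420)/3 = -445/3*(-33177/79) = 4921255/79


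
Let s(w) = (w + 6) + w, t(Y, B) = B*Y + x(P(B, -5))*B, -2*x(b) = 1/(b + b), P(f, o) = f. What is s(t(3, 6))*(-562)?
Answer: -23323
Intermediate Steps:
x(b) = -1/(4*b) (x(b) = -1/(2*(b + b)) = -1/(2*b)/2 = -1/(4*b))
t(Y, B) = -¼ + B*Y (t(Y, B) = B*Y + (-1/(4*B))*B = B*Y - ¼ = -¼ + B*Y)
s(w) = 6 + 2*w (s(w) = (6 + w) + w = 6 + 2*w)
s(t(3, 6))*(-562) = (6 + 2*(-¼ + 6*3))*(-562) = (6 + 2*(-¼ + 18))*(-562) = (6 + 2*(71/4))*(-562) = (6 + 71/2)*(-562) = (83/2)*(-562) = -23323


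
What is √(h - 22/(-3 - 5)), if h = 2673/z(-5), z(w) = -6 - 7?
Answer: I*√137137/26 ≈ 14.243*I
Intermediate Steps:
z(w) = -13
h = -2673/13 (h = 2673/(-13) = 2673*(-1/13) = -2673/13 ≈ -205.62)
√(h - 22/(-3 - 5)) = √(-2673/13 - 22/(-3 - 5)) = √(-2673/13 - 22/(-8)) = √(-2673/13 - 22*(-⅛)) = √(-2673/13 + 11/4) = √(-10549/52) = I*√137137/26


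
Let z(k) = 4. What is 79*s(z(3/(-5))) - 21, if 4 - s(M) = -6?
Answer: 769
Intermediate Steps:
s(M) = 10 (s(M) = 4 - 1*(-6) = 4 + 6 = 10)
79*s(z(3/(-5))) - 21 = 79*10 - 21 = 790 - 21 = 769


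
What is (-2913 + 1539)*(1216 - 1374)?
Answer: 217092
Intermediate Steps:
(-2913 + 1539)*(1216 - 1374) = -1374*(-158) = 217092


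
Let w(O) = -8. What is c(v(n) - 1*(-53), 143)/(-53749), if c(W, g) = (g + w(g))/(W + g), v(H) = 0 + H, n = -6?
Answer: -27/2042462 ≈ -1.3219e-5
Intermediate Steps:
v(H) = H
c(W, g) = (-8 + g)/(W + g) (c(W, g) = (g - 8)/(W + g) = (-8 + g)/(W + g))
c(v(n) - 1*(-53), 143)/(-53749) = ((-8 + 143)/((-6 - 1*(-53)) + 143))/(-53749) = (135/((-6 + 53) + 143))*(-1/53749) = (135/(47 + 143))*(-1/53749) = (135/190)*(-1/53749) = ((1/190)*135)*(-1/53749) = (27/38)*(-1/53749) = -27/2042462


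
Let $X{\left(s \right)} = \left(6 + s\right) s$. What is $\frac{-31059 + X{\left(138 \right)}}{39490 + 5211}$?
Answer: $- \frac{11187}{44701} \approx -0.25026$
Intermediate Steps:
$X{\left(s \right)} = s \left(6 + s\right)$
$\frac{-31059 + X{\left(138 \right)}}{39490 + 5211} = \frac{-31059 + 138 \left(6 + 138\right)}{39490 + 5211} = \frac{-31059 + 138 \cdot 144}{44701} = \left(-31059 + 19872\right) \frac{1}{44701} = \left(-11187\right) \frac{1}{44701} = - \frac{11187}{44701}$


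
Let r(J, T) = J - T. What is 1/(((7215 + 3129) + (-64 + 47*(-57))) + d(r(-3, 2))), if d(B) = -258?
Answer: 1/7343 ≈ 0.00013618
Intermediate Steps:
1/(((7215 + 3129) + (-64 + 47*(-57))) + d(r(-3, 2))) = 1/(((7215 + 3129) + (-64 + 47*(-57))) - 258) = 1/((10344 + (-64 - 2679)) - 258) = 1/((10344 - 2743) - 258) = 1/(7601 - 258) = 1/7343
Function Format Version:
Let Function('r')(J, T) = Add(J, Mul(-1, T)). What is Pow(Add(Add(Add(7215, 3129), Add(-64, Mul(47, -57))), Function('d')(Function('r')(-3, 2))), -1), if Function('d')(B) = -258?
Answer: Rational(1, 7343) ≈ 0.00013618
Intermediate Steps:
Pow(Add(Add(Add(7215, 3129), Add(-64, Mul(47, -57))), Function('d')(Function('r')(-3, 2))), -1) = Pow(Add(Add(Add(7215, 3129), Add(-64, Mul(47, -57))), -258), -1) = Pow(Add(Add(10344, Add(-64, -2679)), -258), -1) = Pow(Add(Add(10344, -2743), -258), -1) = Pow(Add(7601, -258), -1) = Pow(7343, -1) = Rational(1, 7343)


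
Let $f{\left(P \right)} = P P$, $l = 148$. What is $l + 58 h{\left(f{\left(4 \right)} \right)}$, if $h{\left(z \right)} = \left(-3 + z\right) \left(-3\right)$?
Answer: $-2114$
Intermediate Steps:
$f{\left(P \right)} = P^{2}$
$h{\left(z \right)} = 9 - 3 z$
$l + 58 h{\left(f{\left(4 \right)} \right)} = 148 + 58 \left(9 - 3 \cdot 4^{2}\right) = 148 + 58 \left(9 - 48\right) = 148 + 58 \left(-39\right) = 148 - 2262 = -2114$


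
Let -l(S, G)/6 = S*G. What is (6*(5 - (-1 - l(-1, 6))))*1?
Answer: 252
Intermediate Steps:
l(S, G) = -6*G*S (l(S, G) = -6*S*G = -6*G*S)
(6*(5 - (-1 - l(-1, 6))))*1 = (6*(5 - (-1 - (-6)*6*(-1))))*1 = (6*(5 - (-1 - 1*36)))*1 = (6*(5 - (-1 - 36)))*1 = (6*(5 - 1*(-37)))*1 = (6*(5 + 37))*1 = (6*42)*1 = 252*1 = 252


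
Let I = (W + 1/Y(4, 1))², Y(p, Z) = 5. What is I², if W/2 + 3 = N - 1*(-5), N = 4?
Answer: 13845841/625 ≈ 22153.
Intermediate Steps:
W = 12 (W = -6 + 2*(4 - 1*(-5)) = -6 + 2*(4 + 5) = -6 + 2*9 = -6 + 18 = 12)
I = 3721/25 (I = (12 + 1/5)² = (12 + ⅕)² = (61/5)² = 3721/25 ≈ 148.84)
I² = (3721/25)² = 13845841/625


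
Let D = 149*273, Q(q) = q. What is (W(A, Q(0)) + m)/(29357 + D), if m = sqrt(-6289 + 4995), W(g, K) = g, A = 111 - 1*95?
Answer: 8/35017 + I*sqrt(1294)/70034 ≈ 0.00022846 + 0.00051364*I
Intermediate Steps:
A = 16 (A = 111 - 95 = 16)
m = I*sqrt(1294) (m = sqrt(-1294) = I*sqrt(1294) ≈ 35.972*I)
D = 40677
(W(A, Q(0)) + m)/(29357 + D) = (16 + I*sqrt(1294))/(29357 + 40677) = (16 + I*sqrt(1294))/70034 = (16 + I*sqrt(1294))*(1/70034) = 8/35017 + I*sqrt(1294)/70034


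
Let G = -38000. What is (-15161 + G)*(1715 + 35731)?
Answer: -1990666806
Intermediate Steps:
(-15161 + G)*(1715 + 35731) = (-15161 - 38000)*(1715 + 35731) = -53161*37446 = -1990666806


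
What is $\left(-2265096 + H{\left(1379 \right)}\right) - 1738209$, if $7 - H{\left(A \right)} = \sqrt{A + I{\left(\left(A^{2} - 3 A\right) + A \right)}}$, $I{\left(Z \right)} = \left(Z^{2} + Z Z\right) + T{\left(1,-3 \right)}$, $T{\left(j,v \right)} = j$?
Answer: $-4003298 - \sqrt{7211513296758} \approx -6.6887 \cdot 10^{6}$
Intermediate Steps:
$I{\left(Z \right)} = 1 + 2 Z^{2}$ ($I{\left(Z \right)} = \left(Z^{2} + Z Z\right) + 1 = \left(Z^{2} + Z^{2}\right) + 1 = 2 Z^{2} + 1 = 1 + 2 Z^{2}$)
$H{\left(A \right)} = 7 - \sqrt{1 + A + 2 \left(A^{2} - 2 A\right)^{2}}$ ($H{\left(A \right)} = 7 - \sqrt{A + \left(1 + 2 \left(\left(A^{2} - 3 A\right) + A\right)^{2}\right)} = 7 - \sqrt{A + \left(1 + 2 \left(A^{2} - 2 A\right)^{2}\right)} = 7 - \sqrt{1 + A + 2 \left(A^{2} - 2 A\right)^{2}}$)
$\left(-2265096 + H{\left(1379 \right)}\right) - 1738209 = \left(-2265096 + \left(7 - \sqrt{1 + 1379 + 2 \cdot 1379^{2} \left(-2 + 1379\right)^{2}}\right)\right) - 1738209 = \left(-2265096 + \left(7 - \sqrt{1 + 1379 + 2 \cdot 1901641 \cdot 1377^{2}}\right)\right) - 1738209 = \left(-2265096 + \left(7 - \sqrt{1 + 1379 + 2 \cdot 1901641 \cdot 1896129}\right)\right) - 1738209 = \left(-2265096 + \left(7 - \sqrt{1 + 1379 + 7211513295378}\right)\right) - 1738209 = \left(-2265096 + \left(7 - \sqrt{7211513296758}\right)\right) - 1738209 = \left(-2265089 - \sqrt{7211513296758}\right) - 1738209 = -4003298 - \sqrt{7211513296758}$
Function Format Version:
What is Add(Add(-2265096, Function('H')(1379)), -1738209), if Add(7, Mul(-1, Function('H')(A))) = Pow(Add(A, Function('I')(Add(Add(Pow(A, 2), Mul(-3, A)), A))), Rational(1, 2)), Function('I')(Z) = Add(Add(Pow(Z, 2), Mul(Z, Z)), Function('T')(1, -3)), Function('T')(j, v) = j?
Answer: Add(-4003298, Mul(-1, Pow(7211513296758, Rational(1, 2)))) ≈ -6.6887e+6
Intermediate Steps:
Function('I')(Z) = Add(1, Mul(2, Pow(Z, 2))) (Function('I')(Z) = Add(Add(Pow(Z, 2), Mul(Z, Z)), 1) = Add(Add(Pow(Z, 2), Pow(Z, 2)), 1) = Add(Mul(2, Pow(Z, 2)), 1) = Add(1, Mul(2, Pow(Z, 2))))
Function('H')(A) = Add(7, Mul(-1, Pow(Add(1, A, Mul(2, Pow(Add(Pow(A, 2), Mul(-2, A)), 2))), Rational(1, 2)))) (Function('H')(A) = Add(7, Mul(-1, Pow(Add(A, Add(1, Mul(2, Pow(Add(Add(Pow(A, 2), Mul(-3, A)), A), 2)))), Rational(1, 2)))) = Add(7, Mul(-1, Pow(Add(A, Add(1, Mul(2, Pow(Add(Pow(A, 2), Mul(-2, A)), 2)))), Rational(1, 2)))) = Add(7, Mul(-1, Pow(Add(1, A, Mul(2, Pow(Add(Pow(A, 2), Mul(-2, A)), 2))), Rational(1, 2)))))
Add(Add(-2265096, Function('H')(1379)), -1738209) = Add(Add(-2265096, Add(7, Mul(-1, Pow(Add(1, 1379, Mul(2, Pow(1379, 2), Pow(Add(-2, 1379), 2))), Rational(1, 2))))), -1738209) = Add(Add(-2265096, Add(7, Mul(-1, Pow(Add(1, 1379, Mul(2, 1901641, Pow(1377, 2))), Rational(1, 2))))), -1738209) = Add(Add(-2265096, Add(7, Mul(-1, Pow(Add(1, 1379, Mul(2, 1901641, 1896129)), Rational(1, 2))))), -1738209) = Add(Add(-2265096, Add(7, Mul(-1, Pow(Add(1, 1379, 7211513295378), Rational(1, 2))))), -1738209) = Add(Add(-2265096, Add(7, Mul(-1, Pow(7211513296758, Rational(1, 2))))), -1738209) = Add(Add(-2265089, Mul(-1, Pow(7211513296758, Rational(1, 2)))), -1738209) = Add(-4003298, Mul(-1, Pow(7211513296758, Rational(1, 2))))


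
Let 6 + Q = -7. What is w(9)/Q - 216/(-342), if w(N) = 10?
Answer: -34/247 ≈ -0.13765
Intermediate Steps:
Q = -13 (Q = -6 - 7 = -13)
w(9)/Q - 216/(-342) = 10/(-13) - 216/(-342) = 10*(-1/13) - 216*(-1/342) = -10/13 + 12/19 = -34/247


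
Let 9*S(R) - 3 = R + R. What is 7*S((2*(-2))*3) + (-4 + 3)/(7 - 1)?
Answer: -33/2 ≈ -16.500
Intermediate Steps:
S(R) = 1/3 + 2*R/9 (S(R) = 1/3 + (R + R)/9 = 1/3 + (2*R)/9 = 1/3 + 2*R/9)
7*S((2*(-2))*3) + (-4 + 3)/(7 - 1) = 7*(1/3 + 2*((2*(-2))*3)/9) + (-4 + 3)/(7 - 1) = 7*(1/3 + 2*(-4*3)/9) - 1/6 = 7*(1/3 + (2/9)*(-12)) - 1*1/6 = 7*(1/3 - 8/3) - 1/6 = 7*(-7/3) - 1/6 = -49/3 - 1/6 = -33/2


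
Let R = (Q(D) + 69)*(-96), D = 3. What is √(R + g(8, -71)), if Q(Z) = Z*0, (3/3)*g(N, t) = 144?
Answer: 36*I*√5 ≈ 80.498*I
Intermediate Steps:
g(N, t) = 144
Q(Z) = 0
R = -6624 (R = (0 + 69)*(-96) = 69*(-96) = -6624)
√(R + g(8, -71)) = √(-6624 + 144) = √(-6480) = 36*I*√5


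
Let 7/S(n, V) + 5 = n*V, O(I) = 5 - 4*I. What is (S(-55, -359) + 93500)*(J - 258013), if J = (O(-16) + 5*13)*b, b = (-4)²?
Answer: -67464979485869/2820 ≈ -2.3924e+10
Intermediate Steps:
b = 16
S(n, V) = 7/(-5 + V*n) (S(n, V) = 7/(-5 + n*V) = 7/(-5 + V*n))
J = 2144 (J = ((5 - 4*(-16)) + 5*13)*16 = ((5 + 64) + 65)*16 = (69 + 65)*16 = 134*16 = 2144)
(S(-55, -359) + 93500)*(J - 258013) = (7/(-5 - 359*(-55)) + 93500)*(2144 - 258013) = (7/(-5 + 19745) + 93500)*(-255869) = (7/19740 + 93500)*(-255869) = (7*(1/19740) + 93500)*(-255869) = (1/2820 + 93500)*(-255869) = (263670001/2820)*(-255869) = -67464979485869/2820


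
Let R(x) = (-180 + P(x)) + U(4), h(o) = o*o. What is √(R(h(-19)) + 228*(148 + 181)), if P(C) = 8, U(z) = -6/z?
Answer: 11*√2474/2 ≈ 273.57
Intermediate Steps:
h(o) = o²
R(x) = -347/2 (R(x) = (-180 + 8) - 6/4 = -172 - 6*¼ = -172 - 3/2 = -347/2)
√(R(h(-19)) + 228*(148 + 181)) = √(-347/2 + 228*(148 + 181)) = √(-347/2 + 228*329) = √(-347/2 + 75012) = √(149677/2) = 11*√2474/2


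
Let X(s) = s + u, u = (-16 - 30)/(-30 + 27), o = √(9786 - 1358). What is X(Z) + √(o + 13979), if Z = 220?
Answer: 706/3 + √(13979 + 14*√43) ≈ 353.95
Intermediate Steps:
o = 14*√43 (o = √8428 = 14*√43 ≈ 91.804)
u = 46/3 (u = -46/(-3) = -46*(-⅓) = 46/3 ≈ 15.333)
X(s) = 46/3 + s (X(s) = s + 46/3 = 46/3 + s)
X(Z) + √(o + 13979) = (46/3 + 220) + √(14*√43 + 13979) = 706/3 + √(13979 + 14*√43)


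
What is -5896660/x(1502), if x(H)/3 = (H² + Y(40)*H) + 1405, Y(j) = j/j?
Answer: -5896660/6776733 ≈ -0.87013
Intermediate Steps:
Y(j) = 1
x(H) = 4215 + 3*H + 3*H² (x(H) = 3*((H² + 1*H) + 1405) = 3*((H² + H) + 1405) = 3*((H + H²) + 1405) = 3*(1405 + H + H²) = 4215 + 3*H + 3*H²)
-5896660/x(1502) = -5896660/(4215 + 3*1502 + 3*1502²) = -5896660/(4215 + 4506 + 3*2256004) = -5896660/(4215 + 4506 + 6768012) = -5896660/6776733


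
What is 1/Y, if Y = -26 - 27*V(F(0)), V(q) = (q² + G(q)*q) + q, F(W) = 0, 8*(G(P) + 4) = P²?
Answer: -1/26 ≈ -0.038462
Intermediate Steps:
G(P) = -4 + P²/8
V(q) = q + q² + q*(-4 + q²/8) (V(q) = (q² + (-4 + q²/8)*q) + q = (q² + q*(-4 + q²/8)) + q = q + q² + q*(-4 + q²/8))
Y = -26 (Y = -26 - 27*0*(-24 + 0² + 8*0)/8 = -26 - 27*0*(-24 + 0 + 0)/8 = -26 - 27*0*(-24)/8 = -26 - 27*0 = -26 + 0 = -26)
1/Y = 1/(-26) = -1/26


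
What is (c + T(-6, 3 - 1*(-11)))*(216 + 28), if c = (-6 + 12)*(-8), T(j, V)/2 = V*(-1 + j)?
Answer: -59536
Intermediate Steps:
T(j, V) = 2*V*(-1 + j) (T(j, V) = 2*(V*(-1 + j)) = 2*V*(-1 + j))
c = -48 (c = 6*(-8) = -48)
(c + T(-6, 3 - 1*(-11)))*(216 + 28) = (-48 + 2*(3 - 1*(-11))*(-1 - 6))*(216 + 28) = (-48 + 2*(3 + 11)*(-7))*244 = (-48 + 2*14*(-7))*244 = (-48 - 196)*244 = -244*244 = -59536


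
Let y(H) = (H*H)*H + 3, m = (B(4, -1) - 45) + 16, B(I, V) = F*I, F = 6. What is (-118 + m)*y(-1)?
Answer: -246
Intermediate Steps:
B(I, V) = 6*I
m = -5 (m = (6*4 - 45) + 16 = (24 - 45) + 16 = -21 + 16 = -5)
y(H) = 3 + H³ (y(H) = H²*H + 3 = H³ + 3 = 3 + H³)
(-118 + m)*y(-1) = (-118 - 5)*(3 + (-1)³) = -123*(3 - 1) = -123*2 = -246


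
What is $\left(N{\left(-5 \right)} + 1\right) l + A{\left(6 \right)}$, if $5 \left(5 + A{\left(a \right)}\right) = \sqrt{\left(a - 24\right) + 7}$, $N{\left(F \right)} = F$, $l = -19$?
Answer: $71 + \frac{i \sqrt{11}}{5} \approx 71.0 + 0.66333 i$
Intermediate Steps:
$A{\left(a \right)} = -5 + \frac{\sqrt{-17 + a}}{5}$ ($A{\left(a \right)} = -5 + \frac{\sqrt{\left(a - 24\right) + 7}}{5} = -5 + \frac{\sqrt{\left(-24 + a\right) + 7}}{5} = -5 + \frac{\sqrt{-17 + a}}{5}$)
$\left(N{\left(-5 \right)} + 1\right) l + A{\left(6 \right)} = \left(-5 + 1\right) \left(-19\right) - \left(5 - \frac{\sqrt{-17 + 6}}{5}\right) = \left(-4\right) \left(-19\right) - \left(5 - \frac{\sqrt{-11}}{5}\right) = 76 - \left(5 - \frac{i \sqrt{11}}{5}\right) = 71 + \frac{i \sqrt{11}}{5}$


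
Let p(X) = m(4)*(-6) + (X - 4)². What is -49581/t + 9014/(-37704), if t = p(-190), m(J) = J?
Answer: -138027287/88632678 ≈ -1.5573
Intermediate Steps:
p(X) = -24 + (-4 + X)² (p(X) = 4*(-6) + (X - 4)² = -24 + (-4 + X)²)
t = 37612 (t = -24 + (-4 - 190)² = -24 + (-194)² = -24 + 37636 = 37612)
-49581/t + 9014/(-37704) = -49581/37612 + 9014/(-37704) = -49581*1/37612 + 9014*(-1/37704) = -49581/37612 - 4507/18852 = -138027287/88632678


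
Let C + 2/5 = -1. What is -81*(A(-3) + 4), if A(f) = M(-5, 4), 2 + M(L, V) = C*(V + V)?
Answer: 3726/5 ≈ 745.20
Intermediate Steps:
C = -7/5 (C = -⅖ - 1 = -7/5 ≈ -1.4000)
M(L, V) = -2 - 14*V/5 (M(L, V) = -2 - 7*(V + V)/5 = -2 - 14*V/5)
A(f) = -66/5 (A(f) = -2 - 14/5*4 = -2 - 56/5 = -66/5)
-81*(A(-3) + 4) = -81*(-66/5 + 4) = -81*(-46/5) = 3726/5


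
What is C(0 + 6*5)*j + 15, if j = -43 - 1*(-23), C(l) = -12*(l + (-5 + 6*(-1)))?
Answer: 4575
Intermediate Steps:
C(l) = 132 - 12*l (C(l) = -12*(l + (-5 - 6)) = -12*(l - 11) = -12*(-11 + l) = 132 - 12*l)
j = -20 (j = -43 + 23 = -20)
C(0 + 6*5)*j + 15 = (132 - 12*(0 + 6*5))*(-20) + 15 = (132 - 12*(0 + 30))*(-20) + 15 = (132 - 12*30)*(-20) + 15 = (132 - 360)*(-20) + 15 = -228*(-20) + 15 = 4560 + 15 = 4575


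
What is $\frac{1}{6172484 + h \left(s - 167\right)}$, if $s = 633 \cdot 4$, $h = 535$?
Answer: $\frac{1}{7437759} \approx 1.3445 \cdot 10^{-7}$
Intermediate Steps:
$s = 2532$
$\frac{1}{6172484 + h \left(s - 167\right)} = \frac{1}{6172484 + 535 \left(2532 - 167\right)} = \frac{1}{6172484 + 535 \cdot 2365} = \frac{1}{6172484 + 1265275} = \frac{1}{7437759}$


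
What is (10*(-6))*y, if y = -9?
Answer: 540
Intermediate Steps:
(10*(-6))*y = (10*(-6))*(-9) = -60*(-9) = 540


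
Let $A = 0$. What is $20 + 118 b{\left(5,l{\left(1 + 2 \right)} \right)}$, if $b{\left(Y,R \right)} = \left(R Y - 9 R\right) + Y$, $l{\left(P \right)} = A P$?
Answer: $610$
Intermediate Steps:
$l{\left(P \right)} = 0$ ($l{\left(P \right)} = 0 P = 0$)
$b{\left(Y,R \right)} = Y - 9 R + R Y$ ($b{\left(Y,R \right)} = \left(- 9 R + R Y\right) + Y = Y - 9 R + R Y$)
$20 + 118 b{\left(5,l{\left(1 + 2 \right)} \right)} = 20 + 118 \left(5 - 0 + 0 \cdot 5\right) = 20 + 118 \left(5 + 0 + 0\right) = 20 + 118 \cdot 5 = 20 + 590 = 610$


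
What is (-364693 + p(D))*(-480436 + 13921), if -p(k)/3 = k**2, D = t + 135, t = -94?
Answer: 172487390040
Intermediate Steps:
D = 41 (D = -94 + 135 = 41)
p(k) = -3*k**2
(-364693 + p(D))*(-480436 + 13921) = (-364693 - 3*41**2)*(-480436 + 13921) = (-364693 - 3*1681)*(-466515) = (-364693 - 5043)*(-466515) = -369736*(-466515) = 172487390040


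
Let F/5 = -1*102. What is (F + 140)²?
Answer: 136900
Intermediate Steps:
F = -510 (F = 5*(-1*102) = 5*(-102) = -510)
(F + 140)² = (-510 + 140)² = (-370)² = 136900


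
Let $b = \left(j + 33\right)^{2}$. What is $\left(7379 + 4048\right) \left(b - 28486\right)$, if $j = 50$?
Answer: $-246788919$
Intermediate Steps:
$b = 6889$ ($b = \left(50 + 33\right)^{2} = 83^{2} = 6889$)
$\left(7379 + 4048\right) \left(b - 28486\right) = \left(7379 + 4048\right) \left(6889 - 28486\right) = 11427 \left(-21597\right) = -246788919$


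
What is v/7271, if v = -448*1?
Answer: -448/7271 ≈ -0.061615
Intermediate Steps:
v = -448
v/7271 = -448/7271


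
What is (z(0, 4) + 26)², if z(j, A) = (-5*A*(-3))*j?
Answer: 676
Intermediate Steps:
z(j, A) = 15*A*j (z(j, A) = (15*A)*j = 15*A*j)
(z(0, 4) + 26)² = (15*4*0 + 26)² = (0 + 26)² = 26² = 676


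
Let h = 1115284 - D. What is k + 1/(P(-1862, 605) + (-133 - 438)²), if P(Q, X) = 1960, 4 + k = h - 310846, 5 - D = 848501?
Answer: 542162692931/328001 ≈ 1.6529e+6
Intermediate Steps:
D = -848496 (D = 5 - 1*848501 = 5 - 848501 = -848496)
h = 1963780 (h = 1115284 - 1*(-848496) = 1115284 + 848496 = 1963780)
k = 1652930 (k = -4 + (1963780 - 310846) = -4 + 1652934 = 1652930)
k + 1/(P(-1862, 605) + (-133 - 438)²) = 1652930 + 1/(1960 + (-133 - 438)²) = 1652930 + 1/(1960 + (-571)²) = 1652930 + 1/(1960 + 326041) = 1652930 + 1/328001 = 542162692931/328001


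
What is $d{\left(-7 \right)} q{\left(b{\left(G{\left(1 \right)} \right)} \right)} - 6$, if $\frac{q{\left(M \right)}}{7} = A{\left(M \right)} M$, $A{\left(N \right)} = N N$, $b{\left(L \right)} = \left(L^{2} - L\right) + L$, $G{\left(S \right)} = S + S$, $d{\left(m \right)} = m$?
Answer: $-3142$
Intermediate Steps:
$G{\left(S \right)} = 2 S$
$b{\left(L \right)} = L^{2}$
$A{\left(N \right)} = N^{2}$
$q{\left(M \right)} = 7 M^{3}$ ($q{\left(M \right)} = 7 M^{2} M = 7 M^{3}$)
$d{\left(-7 \right)} q{\left(b{\left(G{\left(1 \right)} \right)} \right)} - 6 = - 7 \cdot 7 \left(\left(2 \cdot 1\right)^{2}\right)^{3} - 6 = - 7 \cdot 7 \left(2^{2}\right)^{3} - 6 = - 7 \cdot 7 \cdot 4^{3} - 6 = - 7 \cdot 7 \cdot 64 - 6 = \left(-7\right) 448 - 6 = -3136 - 6 = -3142$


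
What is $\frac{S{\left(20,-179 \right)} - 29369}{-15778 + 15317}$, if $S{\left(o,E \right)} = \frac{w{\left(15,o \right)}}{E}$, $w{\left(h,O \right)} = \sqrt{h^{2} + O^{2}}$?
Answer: $\frac{5257076}{82519} \approx 63.707$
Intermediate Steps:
$w{\left(h,O \right)} = \sqrt{O^{2} + h^{2}}$
$S{\left(o,E \right)} = \frac{\sqrt{225 + o^{2}}}{E}$ ($S{\left(o,E \right)} = \frac{\sqrt{o^{2} + 15^{2}}}{E} = \frac{\sqrt{o^{2} + 225}}{E} = \frac{\sqrt{225 + o^{2}}}{E}$)
$\frac{S{\left(20,-179 \right)} - 29369}{-15778 + 15317} = \frac{\frac{\sqrt{225 + 20^{2}}}{-179} - 29369}{-15778 + 15317} = \frac{- \frac{\sqrt{225 + 400}}{179} - 29369}{-461} = \left(- \frac{\sqrt{625}}{179} - 29369\right) \left(- \frac{1}{461}\right) = \left(\left(- \frac{1}{179}\right) 25 - 29369\right) \left(- \frac{1}{461}\right) = \left(- \frac{25}{179} - 29369\right) \left(- \frac{1}{461}\right) = \left(- \frac{5257076}{179}\right) \left(- \frac{1}{461}\right) = \frac{5257076}{82519}$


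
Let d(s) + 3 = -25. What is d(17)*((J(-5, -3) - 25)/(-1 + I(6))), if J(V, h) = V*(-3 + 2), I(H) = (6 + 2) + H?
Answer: 560/13 ≈ 43.077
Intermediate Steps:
d(s) = -28 (d(s) = -3 - 25 = -28)
I(H) = 8 + H
J(V, h) = -V (J(V, h) = V*(-1) = -V)
d(17)*((J(-5, -3) - 25)/(-1 + I(6))) = -28*(-1*(-5) - 25)/(-1 + (8 + 6)) = -28*(5 - 25)/(-1 + 14) = -(-560)/13 = -28*(-20/13) = 560/13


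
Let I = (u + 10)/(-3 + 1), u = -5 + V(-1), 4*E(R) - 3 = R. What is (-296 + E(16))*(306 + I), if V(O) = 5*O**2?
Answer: -350665/4 ≈ -87666.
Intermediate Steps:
E(R) = 3/4 + R/4
u = 0 (u = -5 + 5*(-1)**2 = -5 + 5*1 = -5 + 5 = 0)
I = -5 (I = (0 + 10)/(-3 + 1) = 10/(-2) = -1/2*10 = -5)
(-296 + E(16))*(306 + I) = (-296 + (3/4 + (1/4)*16))*(306 - 5) = (-296 + (3/4 + 4))*301 = (-296 + 19/4)*301 = -1165/4*301 = -350665/4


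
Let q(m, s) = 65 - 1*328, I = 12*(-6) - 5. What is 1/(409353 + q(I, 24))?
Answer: 1/409090 ≈ 2.4444e-6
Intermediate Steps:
I = -77 (I = -72 - 5 = -77)
q(m, s) = -263 (q(m, s) = 65 - 328 = -263)
1/(409353 + q(I, 24)) = 1/(409353 - 263) = 1/409090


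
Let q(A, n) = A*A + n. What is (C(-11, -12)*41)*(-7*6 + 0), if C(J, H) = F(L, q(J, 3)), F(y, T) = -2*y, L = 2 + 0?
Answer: 6888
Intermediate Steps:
q(A, n) = n + A² (q(A, n) = A² + n = n + A²)
L = 2
C(J, H) = -4 (C(J, H) = -2*2 = -4)
(C(-11, -12)*41)*(-7*6 + 0) = (-4*41)*(-7*6 + 0) = -164*(-42 + 0) = -164*(-42) = 6888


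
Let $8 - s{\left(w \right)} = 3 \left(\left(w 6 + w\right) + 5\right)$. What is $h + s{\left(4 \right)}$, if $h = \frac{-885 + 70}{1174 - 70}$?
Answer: $- \frac{101279}{1104} \approx -91.738$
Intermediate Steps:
$s{\left(w \right)} = -7 - 21 w$ ($s{\left(w \right)} = 8 - 3 \left(\left(w 6 + w\right) + 5\right) = 8 - 3 \left(\left(6 w + w\right) + 5\right) = 8 - 3 \left(7 w + 5\right) = 8 - 3 \left(5 + 7 w\right) = 8 - \left(15 + 21 w\right) = -7 - 21 w$)
$h = - \frac{815}{1104} \approx -0.73822$
$h + s{\left(4 \right)} = - \frac{815}{1104} - 91 = - \frac{101279}{1104}$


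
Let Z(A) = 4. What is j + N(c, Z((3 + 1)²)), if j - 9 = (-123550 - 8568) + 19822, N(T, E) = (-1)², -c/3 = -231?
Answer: -112286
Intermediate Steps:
c = 693 (c = -3*(-231) = 693)
N(T, E) = 1
j = -112287 (j = 9 + ((-123550 - 8568) + 19822) = 9 + (-132118 + 19822) = 9 - 112296 = -112287)
j + N(c, Z((3 + 1)²)) = -112287 + 1 = -112286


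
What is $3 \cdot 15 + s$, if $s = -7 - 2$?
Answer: $36$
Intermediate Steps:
$s = -9$
$3 \cdot 15 + s = 3 \cdot 15 - 9 = 45 - 9 = 36$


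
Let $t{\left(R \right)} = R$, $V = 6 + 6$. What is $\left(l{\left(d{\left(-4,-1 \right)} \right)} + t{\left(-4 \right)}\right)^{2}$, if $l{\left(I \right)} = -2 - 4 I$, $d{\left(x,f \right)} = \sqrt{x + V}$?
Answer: $164 + 96 \sqrt{2} \approx 299.76$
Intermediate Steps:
$V = 12$
$d{\left(x,f \right)} = \sqrt{12 + x}$ ($d{\left(x,f \right)} = \sqrt{x + 12} = \sqrt{12 + x}$)
$\left(l{\left(d{\left(-4,-1 \right)} \right)} + t{\left(-4 \right)}\right)^{2} = \left(\left(-2 - 4 \sqrt{12 - 4}\right) - 4\right)^{2} = \left(\left(-2 - 4 \sqrt{8}\right) - 4\right)^{2} = \left(\left(-2 - 4 \cdot 2 \sqrt{2}\right) - 4\right)^{2} = \left(\left(-2 - 8 \sqrt{2}\right) - 4\right)^{2} = \left(-6 - 8 \sqrt{2}\right)^{2}$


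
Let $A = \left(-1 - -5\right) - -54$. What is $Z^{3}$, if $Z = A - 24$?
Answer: $39304$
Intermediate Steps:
$A = 58$ ($A = \left(-1 + 5\right) + 54 = 4 + 54 = 58$)
$Z = 34$ ($Z = 58 - 24 = 34$)
$Z^{3} = 34^{3} = 39304$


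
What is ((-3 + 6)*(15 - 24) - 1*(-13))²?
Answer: 196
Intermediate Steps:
((-3 + 6)*(15 - 24) - 1*(-13))² = (3*(-9) + 13)² = (-27 + 13)² = (-14)² = 196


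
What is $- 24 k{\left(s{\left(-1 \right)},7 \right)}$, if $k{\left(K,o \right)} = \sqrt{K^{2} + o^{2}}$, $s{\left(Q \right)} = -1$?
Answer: $- 120 \sqrt{2} \approx -169.71$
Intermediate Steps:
$- 24 k{\left(s{\left(-1 \right)},7 \right)} = - 24 \sqrt{\left(-1\right)^{2} + 7^{2}} = - 24 \sqrt{1 + 49} = - 24 \sqrt{50} = - 24 \cdot 5 \sqrt{2} = - 120 \sqrt{2}$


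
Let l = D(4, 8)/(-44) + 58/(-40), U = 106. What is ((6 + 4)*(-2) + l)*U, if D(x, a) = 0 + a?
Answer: -252227/110 ≈ -2293.0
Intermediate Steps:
D(x, a) = a
l = -359/220 (l = 8/(-44) + 58/(-40) = 8*(-1/44) + 58*(-1/40) = -2/11 - 29/20 = -359/220 ≈ -1.6318)
((6 + 4)*(-2) + l)*U = ((6 + 4)*(-2) - 359/220)*106 = (10*(-2) - 359/220)*106 = (-20 - 359/220)*106 = -4759/220*106 = -252227/110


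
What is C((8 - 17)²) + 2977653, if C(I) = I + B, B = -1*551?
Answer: 2977183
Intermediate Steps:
B = -551
C(I) = -551 + I (C(I) = I - 551 = -551 + I)
C((8 - 17)²) + 2977653 = (-551 + (8 - 17)²) + 2977653 = (-551 + (-9)²) + 2977653 = (-551 + 81) + 2977653 = -470 + 2977653 = 2977183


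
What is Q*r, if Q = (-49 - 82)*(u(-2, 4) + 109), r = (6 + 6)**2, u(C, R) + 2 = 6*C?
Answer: -1792080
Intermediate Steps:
u(C, R) = -2 + 6*C
r = 144 (r = 12**2 = 144)
Q = -12445 (Q = (-49 - 82)*((-2 + 6*(-2)) + 109) = -131*((-2 - 12) + 109) = -131*(-14 + 109) = -131*95 = -12445)
Q*r = -12445*144 = -1792080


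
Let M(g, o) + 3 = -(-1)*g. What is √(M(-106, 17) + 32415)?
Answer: √32306 ≈ 179.74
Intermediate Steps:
M(g, o) = -3 + g (M(g, o) = -3 - (-1)*g = -3 + g)
√(M(-106, 17) + 32415) = √((-3 - 106) + 32415) = √(-109 + 32415) = √32306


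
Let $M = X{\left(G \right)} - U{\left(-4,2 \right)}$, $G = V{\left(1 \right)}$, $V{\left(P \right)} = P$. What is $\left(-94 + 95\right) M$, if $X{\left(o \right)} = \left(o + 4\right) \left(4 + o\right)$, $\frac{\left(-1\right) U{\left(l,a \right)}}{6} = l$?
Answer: $1$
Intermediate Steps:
$U{\left(l,a \right)} = - 6 l$
$G = 1$
$X{\left(o \right)} = \left(4 + o\right)^{2}$ ($X{\left(o \right)} = \left(4 + o\right) \left(4 + o\right) = \left(4 + o\right)^{2}$)
$M = 1$ ($M = \left(4 + 1\right)^{2} - \left(-6\right) \left(-4\right) = 5^{2} - 24 = 25 - 24 = 1$)
$\left(-94 + 95\right) M = \left(-94 + 95\right) 1 = 1 \cdot 1 = 1$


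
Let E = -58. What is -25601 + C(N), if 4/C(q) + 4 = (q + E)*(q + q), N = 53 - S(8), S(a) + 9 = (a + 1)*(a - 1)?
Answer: -1459255/57 ≈ -25601.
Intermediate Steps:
S(a) = -9 + (1 + a)*(-1 + a) (S(a) = -9 + (a + 1)*(a - 1) = -9 + (1 + a)*(-1 + a))
N = -1 (N = 53 - (-10 + 8²) = 53 - (-10 + 64) = 53 - 1*54 = 53 - 54 = -1)
C(q) = 4/(-4 + 2*q*(-58 + q)) (C(q) = 4/(-4 + (q - 58)*(q + q)) = 4/(-4 + (-58 + q)*(2*q)) = 4/(-4 + 2*q*(-58 + q)))
-25601 + C(N) = -25601 + 2/(-2 + (-1)² - 58*(-1)) = -25601 + 2/(-2 + 1 + 58) = -25601 + 2/57 = -1459255/57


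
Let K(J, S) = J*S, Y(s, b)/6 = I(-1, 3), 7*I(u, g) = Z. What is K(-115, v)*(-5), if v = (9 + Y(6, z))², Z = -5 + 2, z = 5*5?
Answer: 1164375/49 ≈ 23763.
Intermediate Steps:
z = 25
Z = -3
I(u, g) = -3/7 (I(u, g) = (⅐)*(-3) = -3/7)
Y(s, b) = -18/7 (Y(s, b) = 6*(-3/7) = -18/7)
v = 2025/49 (v = (9 - 18/7)² = (45/7)² = 2025/49 ≈ 41.327)
K(-115, v)*(-5) = -115*2025/49*(-5) = -232875/49*(-5) = 1164375/49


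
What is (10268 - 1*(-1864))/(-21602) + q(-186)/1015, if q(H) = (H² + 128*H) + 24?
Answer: 15803346/1566145 ≈ 10.091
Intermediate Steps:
q(H) = 24 + H² + 128*H
(10268 - 1*(-1864))/(-21602) + q(-186)/1015 = (10268 - 1*(-1864))/(-21602) + (24 + (-186)² + 128*(-186))/1015 = (10268 + 1864)*(-1/21602) + (24 + 34596 - 23808)*(1/1015) = 12132*(-1/21602) + 10812*(1/1015) = -6066/10801 + 10812/1015 = 15803346/1566145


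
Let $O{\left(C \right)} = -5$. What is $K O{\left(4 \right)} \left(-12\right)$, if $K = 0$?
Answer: $0$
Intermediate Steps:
$K O{\left(4 \right)} \left(-12\right) = 0 \left(-5\right) \left(-12\right) = 0 \left(-12\right) = 0$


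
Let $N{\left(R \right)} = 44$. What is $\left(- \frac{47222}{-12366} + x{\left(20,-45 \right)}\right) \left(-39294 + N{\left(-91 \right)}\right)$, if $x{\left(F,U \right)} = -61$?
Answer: $\frac{13876916000}{6183} \approx 2.2444 \cdot 10^{6}$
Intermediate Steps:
$\left(- \frac{47222}{-12366} + x{\left(20,-45 \right)}\right) \left(-39294 + N{\left(-91 \right)}\right) = \left(- \frac{47222}{-12366} - 61\right) \left(-39294 + 44\right) = \left(\left(-47222\right) \left(- \frac{1}{12366}\right) - 61\right) \left(-39250\right) = \left(\frac{23611}{6183} - 61\right) \left(-39250\right) = \left(- \frac{353552}{6183}\right) \left(-39250\right) = \frac{13876916000}{6183}$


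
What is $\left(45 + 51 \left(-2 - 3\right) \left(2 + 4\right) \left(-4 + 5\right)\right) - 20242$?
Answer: $-21727$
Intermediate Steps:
$\left(45 + 51 \left(-2 - 3\right) \left(2 + 4\right) \left(-4 + 5\right)\right) - 20242 = \left(45 + 51 \left(-5\right) 6 \cdot 1\right) - 20242 = \left(45 + 51 \left(\left(-30\right) 1\right)\right) - 20242 = \left(45 + 51 \left(-30\right)\right) - 20242 = \left(45 - 1530\right) - 20242 = -1485 - 20242 = -21727$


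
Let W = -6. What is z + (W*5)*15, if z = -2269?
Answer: -2719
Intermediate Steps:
z + (W*5)*15 = -2269 - 6*5*15 = -2269 - 30*15 = -2269 - 450 = -2719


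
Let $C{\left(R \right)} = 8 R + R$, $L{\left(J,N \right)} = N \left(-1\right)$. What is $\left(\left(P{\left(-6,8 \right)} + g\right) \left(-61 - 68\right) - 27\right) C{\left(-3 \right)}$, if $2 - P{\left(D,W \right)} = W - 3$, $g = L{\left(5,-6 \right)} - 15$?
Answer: $-41067$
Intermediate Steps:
$L{\left(J,N \right)} = - N$
$g = -9$ ($g = \left(-1\right) \left(-6\right) - 15 = 6 - 15 = -9$)
$C{\left(R \right)} = 9 R$
$P{\left(D,W \right)} = 5 - W$ ($P{\left(D,W \right)} = 2 - \left(W - 3\right) = 2 - \left(-3 + W\right) = 5 - W$)
$\left(\left(P{\left(-6,8 \right)} + g\right) \left(-61 - 68\right) - 27\right) C{\left(-3 \right)} = \left(\left(\left(5 - 8\right) - 9\right) \left(-61 - 68\right) - 27\right) 9 \left(-3\right) = \left(\left(\left(5 - 8\right) - 9\right) \left(-129\right) - 27\right) \left(-27\right) = \left(\left(-3 - 9\right) \left(-129\right) - 27\right) \left(-27\right) = \left(\left(-12\right) \left(-129\right) - 27\right) \left(-27\right) = \left(1548 - 27\right) \left(-27\right) = 1521 \left(-27\right) = -41067$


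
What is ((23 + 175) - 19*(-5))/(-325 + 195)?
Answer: -293/130 ≈ -2.2538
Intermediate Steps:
((23 + 175) - 19*(-5))/(-325 + 195) = (198 + 95)/(-130) = 293*(-1/130) = -293/130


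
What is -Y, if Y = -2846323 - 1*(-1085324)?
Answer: 1760999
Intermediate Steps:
Y = -1760999 (Y = -2846323 + 1085324 = -1760999)
-Y = -1*(-1760999) = 1760999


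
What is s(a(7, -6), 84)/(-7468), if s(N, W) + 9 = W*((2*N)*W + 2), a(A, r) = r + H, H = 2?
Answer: 56289/7468 ≈ 7.5374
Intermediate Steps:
a(A, r) = 2 + r (a(A, r) = r + 2 = 2 + r)
s(N, W) = -9 + W*(2 + 2*N*W) (s(N, W) = -9 + W*((2*N)*W + 2) = -9 + W*(2*N*W + 2) = -9 + W*(2 + 2*N*W))
s(a(7, -6), 84)/(-7468) = (-9 + 2*84 + 2*(2 - 6)*84²)/(-7468) = (-9 + 168 + 2*(-4)*7056)*(-1/7468) = (-9 + 168 - 56448)*(-1/7468) = -56289*(-1/7468) = 56289/7468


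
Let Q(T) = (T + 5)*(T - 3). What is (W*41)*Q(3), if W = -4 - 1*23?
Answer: 0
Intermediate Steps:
W = -27 (W = -4 - 23 = -27)
Q(T) = (-3 + T)*(5 + T) (Q(T) = (5 + T)*(-3 + T) = (-3 + T)*(5 + T))
(W*41)*Q(3) = (-27*41)*(-15 + 3² + 2*3) = -1107*(-15 + 9 + 6) = -1107*0 = 0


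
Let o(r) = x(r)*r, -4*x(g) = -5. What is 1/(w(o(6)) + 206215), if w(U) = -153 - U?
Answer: 2/412109 ≈ 4.8531e-6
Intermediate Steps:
x(g) = 5/4 (x(g) = -¼*(-5) = 5/4)
o(r) = 5*r/4
1/(w(o(6)) + 206215) = 1/((-153 - 5*6/4) + 206215) = 1/((-153 - 1*15/2) + 206215) = 1/((-153 - 15/2) + 206215) = 1/(-321/2 + 206215) = 1/(412109/2) = 2/412109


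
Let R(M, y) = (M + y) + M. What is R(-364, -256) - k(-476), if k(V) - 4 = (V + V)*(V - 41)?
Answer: -493172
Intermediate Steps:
k(V) = 4 + 2*V*(-41 + V) (k(V) = 4 + (V + V)*(V - 41) = 4 + (2*V)*(-41 + V) = 4 + 2*V*(-41 + V))
R(M, y) = y + 2*M
R(-364, -256) - k(-476) = (-256 + 2*(-364)) - (4 - 82*(-476) + 2*(-476)**2) = (-256 - 728) - (4 + 39032 + 2*226576) = -984 - (4 + 39032 + 453152) = -984 - 1*492188 = -984 - 492188 = -493172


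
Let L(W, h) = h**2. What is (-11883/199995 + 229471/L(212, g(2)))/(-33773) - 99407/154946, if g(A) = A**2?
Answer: -270513928014397/253714445246960 ≈ -1.0662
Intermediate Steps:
(-11883/199995 + 229471/L(212, g(2)))/(-33773) - 99407/154946 = (-11883/199995 + 229471/((2**2)**2))/(-33773) - 99407/154946 = (-11883*1/199995 + 229471/(4**2))*(-1/33773) - 99407*1/154946 = (-3961/66665 + 229471/16)*(-1/33773) - 9037/14086 = (15297620839/1066640)*(-1/33773) - 9037/14086 = -15297620839/36023632720 - 9037/14086 = -270513928014397/253714445246960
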